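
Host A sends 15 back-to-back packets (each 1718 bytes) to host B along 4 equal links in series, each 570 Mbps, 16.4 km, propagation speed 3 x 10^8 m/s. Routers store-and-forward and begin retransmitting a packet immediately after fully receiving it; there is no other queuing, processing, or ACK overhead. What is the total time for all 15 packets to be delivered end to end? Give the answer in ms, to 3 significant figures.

0.653 ms

Per-hop transmission t_tx = L/R = 13744/570000000 = 0.0241123 ms.
Per-hop propagation t_prop = 16400/300000000 = 0.0546667 ms.
Pipeline fill: first packet needs 4·t_tx to clear all hops; remaining 14 packets each add one t_tx.
Total = (4+15-1)·t_tx + 4·t_prop = 18·0.0241123 + 4·0.0546667 = 0.653 ms.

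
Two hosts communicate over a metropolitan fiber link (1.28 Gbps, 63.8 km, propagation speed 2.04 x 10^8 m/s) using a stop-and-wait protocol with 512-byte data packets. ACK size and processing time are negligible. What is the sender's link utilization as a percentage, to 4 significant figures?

t_tx = L/R = 4096/1280000000 = 3.2e-06 s.
t_prop = 63800/204000000 = 0.000312745 s; RTT = 0.00062549 s.
Cycle = t_tx + RTT = 0.00062869 s.
Utilization = t_tx / cycle = 3.2e-06/0.00062869 = 0.5090 %.

0.5090 %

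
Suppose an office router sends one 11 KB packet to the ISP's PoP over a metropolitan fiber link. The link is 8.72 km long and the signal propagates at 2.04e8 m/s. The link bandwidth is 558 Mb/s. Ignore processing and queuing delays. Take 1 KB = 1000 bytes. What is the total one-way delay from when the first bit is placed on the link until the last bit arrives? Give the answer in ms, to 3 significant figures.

0.200 ms

L = 88000 bits.
Transmission delay = L/R = 88000 / 558000000 = 0.157706 ms.
Propagation delay = d/s = 8720 m / 204000000 m/s = 0.0427451 ms.
Total = 0.200 ms.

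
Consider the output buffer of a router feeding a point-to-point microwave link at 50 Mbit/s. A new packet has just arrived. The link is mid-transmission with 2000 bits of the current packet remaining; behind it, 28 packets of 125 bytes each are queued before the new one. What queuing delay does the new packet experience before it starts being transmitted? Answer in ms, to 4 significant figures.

Each queued packet: L/R = 1000/50000000 = 0.02 ms.
28 queued → 0.56 ms.
Plus remaining 2000 bits of current packet: 0.04 ms.
Queuing delay = 0.6000 ms.

0.6000 ms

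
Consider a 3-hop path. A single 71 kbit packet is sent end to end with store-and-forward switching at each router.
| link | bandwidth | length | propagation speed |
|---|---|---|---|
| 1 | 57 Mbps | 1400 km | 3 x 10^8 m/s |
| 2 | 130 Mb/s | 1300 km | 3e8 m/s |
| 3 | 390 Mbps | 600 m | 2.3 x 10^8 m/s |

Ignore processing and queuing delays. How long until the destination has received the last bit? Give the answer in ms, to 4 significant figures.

10.98 ms

L = 71000 bits.
Transmission delays (L/R per hop): 1.24561, 0.546154, 0.182051 ms; sum = 1.97382 ms.
Propagation delays (d/s per hop): 4.66667, 4.33333, 0.0026087 ms; sum = 9.00261 ms.
End-to-end = 10.98 ms.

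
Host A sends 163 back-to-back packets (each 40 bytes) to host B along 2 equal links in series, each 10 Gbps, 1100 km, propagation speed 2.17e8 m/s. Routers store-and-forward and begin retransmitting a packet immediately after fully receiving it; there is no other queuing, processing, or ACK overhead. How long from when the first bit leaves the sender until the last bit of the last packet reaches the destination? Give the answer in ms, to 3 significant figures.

10.1 ms

Per-hop transmission t_tx = L/R = 320/10000000000 = 3.2e-05 ms.
Per-hop propagation t_prop = 1100000/217000000 = 5.06912 ms.
Pipeline fill: first packet needs 2·t_tx to clear all hops; remaining 162 packets each add one t_tx.
Total = (2+163-1)·t_tx + 2·t_prop = 164·3.2e-05 + 2·5.06912 = 10.1 ms.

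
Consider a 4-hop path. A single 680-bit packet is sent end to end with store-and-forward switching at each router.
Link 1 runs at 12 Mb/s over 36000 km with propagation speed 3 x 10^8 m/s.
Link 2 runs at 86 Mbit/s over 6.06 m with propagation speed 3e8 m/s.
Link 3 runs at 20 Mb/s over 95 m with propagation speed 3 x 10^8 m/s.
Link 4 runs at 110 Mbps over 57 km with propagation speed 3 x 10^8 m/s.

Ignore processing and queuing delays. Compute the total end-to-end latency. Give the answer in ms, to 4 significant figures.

Transmission delays (L/R per hop): 0.0566667, 0.00790698, 0.034, 0.00618182 ms; sum = 0.104755 ms.
Propagation delays (d/s per hop): 120, 2.02e-05, 0.000316667, 0.19 ms; sum = 120.19 ms.
End-to-end = 120.3 ms.

120.3 ms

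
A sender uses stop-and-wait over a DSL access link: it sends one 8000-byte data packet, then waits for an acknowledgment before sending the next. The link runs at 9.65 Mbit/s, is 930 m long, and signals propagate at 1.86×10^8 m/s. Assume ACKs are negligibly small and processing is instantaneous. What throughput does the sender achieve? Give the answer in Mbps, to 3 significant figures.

t_tx = L/R = 64000/9650000 = 0.00663212 s.
t_prop = 930/186000000 = 5e-06 s; RTT = 1e-05 s.
Cycle = t_tx + RTT = 0.00664212 s.
Throughput = L / cycle = 64000 / 0.00664212 = 9.64 Mbps.

9.64 Mbps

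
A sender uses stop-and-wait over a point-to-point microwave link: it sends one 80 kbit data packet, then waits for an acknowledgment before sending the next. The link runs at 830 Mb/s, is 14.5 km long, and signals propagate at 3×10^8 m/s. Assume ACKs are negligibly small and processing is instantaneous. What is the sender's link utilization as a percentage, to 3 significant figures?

t_tx = L/R = 80000/830000000 = 9.63855e-05 s.
t_prop = 14500/300000000 = 4.83333e-05 s; RTT = 9.66667e-05 s.
Cycle = t_tx + RTT = 0.000193052 s.
Utilization = t_tx / cycle = 9.63855e-05/0.000193052 = 49.9 %.

49.9 %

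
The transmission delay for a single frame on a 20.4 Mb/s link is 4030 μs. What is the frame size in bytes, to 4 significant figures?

L = R × t_tx = 20400000 b/s × 0.00403 s = 82212 bits.
In bytes: 82212 / 8 = 10280 bytes.

10280 bytes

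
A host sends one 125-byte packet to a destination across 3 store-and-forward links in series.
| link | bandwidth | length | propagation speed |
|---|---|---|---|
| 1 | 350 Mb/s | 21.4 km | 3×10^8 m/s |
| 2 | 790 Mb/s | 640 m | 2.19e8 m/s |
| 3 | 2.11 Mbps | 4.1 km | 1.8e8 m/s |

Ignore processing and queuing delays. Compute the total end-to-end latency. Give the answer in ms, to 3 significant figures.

0.575 ms

L = 125 × 8 = 1000 bits.
Transmission delays (L/R per hop): 0.00285714, 0.00126582, 0.473934 ms; sum = 0.478057 ms.
Propagation delays (d/s per hop): 0.0713333, 0.00292237, 0.0227778 ms; sum = 0.0970335 ms.
End-to-end = 0.575 ms.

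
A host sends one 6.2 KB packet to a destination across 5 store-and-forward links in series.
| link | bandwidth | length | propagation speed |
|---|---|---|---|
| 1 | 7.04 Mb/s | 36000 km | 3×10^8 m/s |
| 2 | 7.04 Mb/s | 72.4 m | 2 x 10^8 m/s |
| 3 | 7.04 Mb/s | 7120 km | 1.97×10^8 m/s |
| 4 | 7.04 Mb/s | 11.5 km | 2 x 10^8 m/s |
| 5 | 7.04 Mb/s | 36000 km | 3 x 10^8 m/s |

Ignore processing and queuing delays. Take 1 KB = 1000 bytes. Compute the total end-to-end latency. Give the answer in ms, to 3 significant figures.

L = 49600 bits.
Transmission delay per hop = L/R = 49600/7040000 = 7.04545 ms; 5 hops → 35.2273 ms.
Propagation delays (d/s per hop): 120, 0.000362, 36.1421, 0.0575, 120 ms; sum = 276.2 ms.
End-to-end = 311 ms.

311 ms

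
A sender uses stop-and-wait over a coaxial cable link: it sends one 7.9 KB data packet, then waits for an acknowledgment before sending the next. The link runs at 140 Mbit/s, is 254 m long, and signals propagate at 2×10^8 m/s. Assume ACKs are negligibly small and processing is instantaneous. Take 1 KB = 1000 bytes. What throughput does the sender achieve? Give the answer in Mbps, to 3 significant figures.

t_tx = L/R = 63200/140000000 = 0.000451429 s.
t_prop = 254/200000000 = 1.27e-06 s; RTT = 2.54e-06 s.
Cycle = t_tx + RTT = 0.000453969 s.
Throughput = L / cycle = 63200 / 0.000453969 = 139 Mbps.

139 Mbps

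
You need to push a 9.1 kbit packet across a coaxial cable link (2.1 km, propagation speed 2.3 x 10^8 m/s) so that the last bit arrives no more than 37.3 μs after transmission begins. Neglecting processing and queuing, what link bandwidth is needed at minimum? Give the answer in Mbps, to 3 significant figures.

323 Mbps

Propagation delay = 2100 / 2.3e+08 = 9.13043 μs.
Transmission budget = 37.3 − 9.13043 = 28.1696 μs.
R ≥ L / t_tx = 9100 bits / 2.81696e-05 s = 323 Mbps.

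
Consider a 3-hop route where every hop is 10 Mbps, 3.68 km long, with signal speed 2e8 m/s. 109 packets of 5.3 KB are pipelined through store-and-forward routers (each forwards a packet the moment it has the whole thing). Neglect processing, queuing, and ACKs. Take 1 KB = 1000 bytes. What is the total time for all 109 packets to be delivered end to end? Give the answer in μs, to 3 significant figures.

471000 μs

Per-hop transmission t_tx = L/R = 42400/10000000 = 4240 μs.
Per-hop propagation t_prop = 3680/200000000 = 18.4 μs.
Pipeline fill: first packet needs 3·t_tx to clear all hops; remaining 108 packets each add one t_tx.
Total = (3+109-1)·t_tx + 3·t_prop = 111·4240 + 3·18.4 = 471000 μs.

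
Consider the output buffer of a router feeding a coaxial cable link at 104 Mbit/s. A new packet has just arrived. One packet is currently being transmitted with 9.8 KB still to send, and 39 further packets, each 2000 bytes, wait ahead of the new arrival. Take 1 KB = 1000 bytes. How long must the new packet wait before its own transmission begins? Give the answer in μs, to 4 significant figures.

6754 μs

Each queued packet: L/R = 16000/104000000 = 153.846 μs.
39 queued → 6000 μs.
Plus remaining 78400 bits of current packet: 753.846 μs.
Queuing delay = 6754 μs.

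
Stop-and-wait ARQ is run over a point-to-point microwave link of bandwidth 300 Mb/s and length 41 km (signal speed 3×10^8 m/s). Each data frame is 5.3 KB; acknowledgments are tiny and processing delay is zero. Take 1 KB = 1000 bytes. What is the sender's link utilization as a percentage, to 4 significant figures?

34.08 %

t_tx = L/R = 42400/300000000 = 0.000141333 s.
t_prop = 41000/300000000 = 0.000136667 s; RTT = 0.000273333 s.
Cycle = t_tx + RTT = 0.000414667 s.
Utilization = t_tx / cycle = 0.000141333/0.000414667 = 34.08 %.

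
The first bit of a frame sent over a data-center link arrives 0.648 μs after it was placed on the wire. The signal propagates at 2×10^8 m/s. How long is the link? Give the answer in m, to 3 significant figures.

130 m

d = s × t_prop = 200000000 × 6.48e-07 = 130 m.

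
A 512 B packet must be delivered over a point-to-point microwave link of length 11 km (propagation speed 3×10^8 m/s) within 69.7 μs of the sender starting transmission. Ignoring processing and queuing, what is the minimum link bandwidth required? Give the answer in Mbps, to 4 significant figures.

124.0 Mbps

L = 4096 bits.
Propagation delay = 11000 / 300000000 = 36.6667 μs.
Transmission budget = 69.7 − 36.6667 = 33.0333 μs.
R ≥ L / t_tx = 4096 bits / 3.30333e-05 s = 124.0 Mbps.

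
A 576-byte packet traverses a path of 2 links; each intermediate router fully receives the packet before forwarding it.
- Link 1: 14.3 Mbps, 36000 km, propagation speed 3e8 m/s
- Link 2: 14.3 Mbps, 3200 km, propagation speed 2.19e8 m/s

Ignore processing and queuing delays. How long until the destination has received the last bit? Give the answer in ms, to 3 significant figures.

135 ms

L = 576 × 8 = 4608 bits.
Transmission delay per hop = L/R = 4608/14300000 = 0.322238 ms; 2 hops → 0.644476 ms.
Propagation delays (d/s per hop): 120, 14.6119 ms; sum = 134.612 ms.
End-to-end = 135 ms.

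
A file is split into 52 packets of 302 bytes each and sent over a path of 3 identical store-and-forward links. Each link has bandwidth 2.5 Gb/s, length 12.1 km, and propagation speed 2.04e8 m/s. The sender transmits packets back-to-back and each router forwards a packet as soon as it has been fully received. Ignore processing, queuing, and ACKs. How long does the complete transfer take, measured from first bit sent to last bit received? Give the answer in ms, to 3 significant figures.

0.230 ms

Per-hop transmission t_tx = L/R = 2416/2500000000 = 0.0009664 ms.
Per-hop propagation t_prop = 12100/204000000 = 0.0593137 ms.
Pipeline fill: first packet needs 3·t_tx to clear all hops; remaining 51 packets each add one t_tx.
Total = (3+52-1)·t_tx + 3·t_prop = 54·0.0009664 + 3·0.0593137 = 0.230 ms.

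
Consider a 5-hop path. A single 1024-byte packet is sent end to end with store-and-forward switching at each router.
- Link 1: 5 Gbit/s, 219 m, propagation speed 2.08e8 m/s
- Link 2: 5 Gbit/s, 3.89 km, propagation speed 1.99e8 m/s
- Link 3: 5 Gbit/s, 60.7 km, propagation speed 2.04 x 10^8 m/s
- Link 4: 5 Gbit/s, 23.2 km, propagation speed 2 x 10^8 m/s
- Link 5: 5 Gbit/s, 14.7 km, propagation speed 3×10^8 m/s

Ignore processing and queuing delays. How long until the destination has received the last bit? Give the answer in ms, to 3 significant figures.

0.491 ms

L = 1024 × 8 = 8192 bits.
Transmission delay per hop = L/R = 8192/5000000000 = 0.0016384 ms; 5 hops → 0.008192 ms.
Propagation delays (d/s per hop): 0.00105288, 0.0195477, 0.297549, 0.116, 0.049 ms; sum = 0.48315 ms.
End-to-end = 0.491 ms.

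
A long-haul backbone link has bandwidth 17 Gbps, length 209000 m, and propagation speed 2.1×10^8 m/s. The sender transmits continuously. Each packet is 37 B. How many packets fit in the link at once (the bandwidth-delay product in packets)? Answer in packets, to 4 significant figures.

Propagation delay = 209000 / 210000000 = 0.000995238 s.
BDP = R × t_prop = 17000000000 × 0.000995238 = 16919000 bits.
In packets of 296 bits: 57160 packets.

57160 packets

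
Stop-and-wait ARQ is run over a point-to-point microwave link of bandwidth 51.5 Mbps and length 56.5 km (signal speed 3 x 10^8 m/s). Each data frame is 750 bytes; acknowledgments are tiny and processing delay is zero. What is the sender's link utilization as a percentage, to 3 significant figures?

23.6 %

t_tx = L/R = 6000/51500000 = 0.000116505 s.
t_prop = 56500/300000000 = 0.000188333 s; RTT = 0.000376667 s.
Cycle = t_tx + RTT = 0.000493172 s.
Utilization = t_tx / cycle = 0.000116505/0.000493172 = 23.6 %.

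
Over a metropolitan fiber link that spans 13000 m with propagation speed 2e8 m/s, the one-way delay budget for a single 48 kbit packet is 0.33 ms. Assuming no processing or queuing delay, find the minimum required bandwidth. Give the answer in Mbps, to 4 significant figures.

181.1 Mbps

Propagation delay = 13000 / 200000000 = 0.065 ms.
Transmission budget = 0.33 − 0.065 = 0.265 ms.
R ≥ L / t_tx = 48000 bits / 0.000265 s = 181.1 Mbps.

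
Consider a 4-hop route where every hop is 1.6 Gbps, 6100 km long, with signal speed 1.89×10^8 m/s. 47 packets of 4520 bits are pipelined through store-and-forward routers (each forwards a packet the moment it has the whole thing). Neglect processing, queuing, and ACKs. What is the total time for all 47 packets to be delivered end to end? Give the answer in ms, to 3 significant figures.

129 ms

Per-hop transmission t_tx = L/R = 4520/1600000000 = 0.002825 ms.
Per-hop propagation t_prop = 6100000/189000000 = 32.2751 ms.
Pipeline fill: first packet needs 4·t_tx to clear all hops; remaining 46 packets each add one t_tx.
Total = (4+47-1)·t_tx + 4·t_prop = 50·0.002825 + 4·32.2751 = 129 ms.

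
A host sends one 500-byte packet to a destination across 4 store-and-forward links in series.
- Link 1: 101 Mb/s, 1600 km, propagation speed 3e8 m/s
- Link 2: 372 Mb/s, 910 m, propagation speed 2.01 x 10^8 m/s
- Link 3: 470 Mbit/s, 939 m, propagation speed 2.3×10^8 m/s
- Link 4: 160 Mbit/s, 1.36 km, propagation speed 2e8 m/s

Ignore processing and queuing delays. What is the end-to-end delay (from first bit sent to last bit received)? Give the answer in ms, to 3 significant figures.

5.43 ms

L = 500 × 8 = 4000 bits.
Transmission delays (L/R per hop): 0.039604, 0.0107527, 0.00851064, 0.025 ms; sum = 0.0838673 ms.
Propagation delays (d/s per hop): 5.33333, 0.00452736, 0.00408261, 0.0068 ms; sum = 5.34874 ms.
End-to-end = 5.43 ms.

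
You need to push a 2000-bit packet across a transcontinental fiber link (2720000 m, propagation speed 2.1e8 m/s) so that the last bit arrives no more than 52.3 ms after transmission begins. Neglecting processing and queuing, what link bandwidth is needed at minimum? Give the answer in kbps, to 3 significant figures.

50.8 kbps

Propagation delay = 2720000 / 210000000 = 12.9524 ms.
Transmission budget = 52.3 − 12.9524 = 39.3476 ms.
R ≥ L / t_tx = 2000 bits / 0.0393476 s = 50.8 kbps.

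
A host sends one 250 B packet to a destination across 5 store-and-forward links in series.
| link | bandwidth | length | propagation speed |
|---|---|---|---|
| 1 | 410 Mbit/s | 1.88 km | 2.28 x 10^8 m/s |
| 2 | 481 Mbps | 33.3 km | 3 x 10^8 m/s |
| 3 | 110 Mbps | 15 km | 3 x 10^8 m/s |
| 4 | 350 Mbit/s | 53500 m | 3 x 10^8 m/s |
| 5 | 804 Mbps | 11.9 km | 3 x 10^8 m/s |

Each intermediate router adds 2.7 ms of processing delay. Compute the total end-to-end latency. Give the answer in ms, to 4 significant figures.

L = 250 × 8 = 2000 bits.
Transmission delays (L/R per hop): 0.00487805, 0.004158, 0.0181818, 0.00571429, 0.00248756 ms; sum = 0.0354197 ms.
Propagation delays (d/s per hop): 0.00824561, 0.111, 0.05, 0.178333, 0.0396667 ms; sum = 0.387246 ms.
Processing at 4 router(s): 4 × 2.7 ms = 10.8 ms.
End-to-end = 11.22 ms.

11.22 ms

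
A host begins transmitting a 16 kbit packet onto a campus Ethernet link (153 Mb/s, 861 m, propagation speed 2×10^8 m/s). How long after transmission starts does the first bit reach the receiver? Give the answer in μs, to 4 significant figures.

First bit experiences only propagation delay: d/s = 861/200000000 = 4.305 μs.

4.305 μs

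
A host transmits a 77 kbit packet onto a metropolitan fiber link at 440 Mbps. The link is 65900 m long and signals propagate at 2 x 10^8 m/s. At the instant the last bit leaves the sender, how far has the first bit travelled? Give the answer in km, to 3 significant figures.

t_tx = L/R = 77000/440000000 = 0.000175 s.
Distance = s × t_tx = 200000000 × 0.000175 = 35.0 km.

35.0 km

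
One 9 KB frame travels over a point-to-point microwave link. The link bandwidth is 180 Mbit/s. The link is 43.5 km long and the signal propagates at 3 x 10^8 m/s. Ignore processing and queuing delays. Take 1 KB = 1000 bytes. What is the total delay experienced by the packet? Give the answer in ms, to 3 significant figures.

L = 72000 bits.
Transmission delay = L/R = 72000 / 180000000 = 0.4 ms.
Propagation delay = d/s = 43500 m / 300000000 m/s = 0.145 ms.
Total = 0.545 ms.

0.545 ms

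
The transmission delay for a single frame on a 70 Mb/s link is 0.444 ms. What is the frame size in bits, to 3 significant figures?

L = R × t_tx = 70000000 b/s × 0.000444 s = 31080 bits.

31100 bits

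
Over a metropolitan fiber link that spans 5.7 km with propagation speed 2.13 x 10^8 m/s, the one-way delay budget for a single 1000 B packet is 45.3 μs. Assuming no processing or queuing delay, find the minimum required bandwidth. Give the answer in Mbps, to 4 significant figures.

431.5 Mbps

L = 8000 bits.
Propagation delay = 5700 / 213000000 = 26.7606 μs.
Transmission budget = 45.3 − 26.7606 = 18.5394 μs.
R ≥ L / t_tx = 8000 bits / 1.85394e-05 s = 431.5 Mbps.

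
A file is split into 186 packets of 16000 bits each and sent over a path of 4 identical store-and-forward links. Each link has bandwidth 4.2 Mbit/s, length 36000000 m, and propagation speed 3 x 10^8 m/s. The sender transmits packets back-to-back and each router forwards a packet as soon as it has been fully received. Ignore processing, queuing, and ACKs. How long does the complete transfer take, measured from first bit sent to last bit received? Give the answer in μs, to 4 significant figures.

1200000 μs

Per-hop transmission t_tx = L/R = 16000/4200000 = 3809.52 μs.
Per-hop propagation t_prop = 36000000/300000000 = 120000 μs.
Pipeline fill: first packet needs 4·t_tx to clear all hops; remaining 185 packets each add one t_tx.
Total = (4+186-1)·t_tx + 4·t_prop = 189·3809.52 + 4·120000 = 1200000 μs.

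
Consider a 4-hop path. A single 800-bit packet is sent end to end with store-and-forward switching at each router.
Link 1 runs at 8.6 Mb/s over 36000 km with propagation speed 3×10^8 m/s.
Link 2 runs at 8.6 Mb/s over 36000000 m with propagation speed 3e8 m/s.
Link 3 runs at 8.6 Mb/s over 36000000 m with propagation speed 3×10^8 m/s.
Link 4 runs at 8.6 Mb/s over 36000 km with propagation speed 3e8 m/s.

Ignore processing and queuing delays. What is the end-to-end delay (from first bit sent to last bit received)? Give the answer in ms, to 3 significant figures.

Transmission delay per hop = L/R = 800/8600000 = 0.0930233 ms; 4 hops → 0.372093 ms.
Propagation delays (d/s per hop): 120, 120, 120, 120 ms; sum = 480 ms.
End-to-end = 480 ms.

480 ms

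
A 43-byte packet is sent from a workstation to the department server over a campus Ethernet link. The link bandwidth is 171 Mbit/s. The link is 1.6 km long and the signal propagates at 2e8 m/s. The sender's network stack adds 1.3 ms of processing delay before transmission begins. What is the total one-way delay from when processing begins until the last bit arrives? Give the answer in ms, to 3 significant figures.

1.31 ms

L = 43 × 8 = 344 bits.
Transmission delay = L/R = 344 / 171000000 = 0.0020117 ms.
Propagation delay = d/s = 1600 m / 200000000 m/s = 0.008 ms.
Plus processing delay 1.3 ms = 1.3 ms.
Total = 1.31 ms.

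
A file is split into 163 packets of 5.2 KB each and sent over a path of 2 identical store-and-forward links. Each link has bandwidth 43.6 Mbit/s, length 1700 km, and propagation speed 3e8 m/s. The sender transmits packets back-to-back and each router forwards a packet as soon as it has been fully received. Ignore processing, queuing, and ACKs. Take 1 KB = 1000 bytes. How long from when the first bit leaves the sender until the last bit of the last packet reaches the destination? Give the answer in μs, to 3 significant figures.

Per-hop transmission t_tx = L/R = 41600/43600000 = 954.128 μs.
Per-hop propagation t_prop = 1700000/300000000 = 5666.67 μs.
Pipeline fill: first packet needs 2·t_tx to clear all hops; remaining 162 packets each add one t_tx.
Total = (2+163-1)·t_tx + 2·t_prop = 164·954.128 + 2·5666.67 = 168000 μs.

168000 μs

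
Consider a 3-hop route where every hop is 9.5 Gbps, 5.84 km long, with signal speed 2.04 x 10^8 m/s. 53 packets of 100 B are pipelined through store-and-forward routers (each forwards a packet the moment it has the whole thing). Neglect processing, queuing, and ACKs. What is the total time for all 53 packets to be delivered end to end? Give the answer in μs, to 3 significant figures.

90.5 μs

Per-hop transmission t_tx = L/R = 800/9500000000 = 0.0842105 μs.
Per-hop propagation t_prop = 5840/204000000 = 28.6275 μs.
Pipeline fill: first packet needs 3·t_tx to clear all hops; remaining 52 packets each add one t_tx.
Total = (3+53-1)·t_tx + 3·t_prop = 55·0.0842105 + 3·28.6275 = 90.5 μs.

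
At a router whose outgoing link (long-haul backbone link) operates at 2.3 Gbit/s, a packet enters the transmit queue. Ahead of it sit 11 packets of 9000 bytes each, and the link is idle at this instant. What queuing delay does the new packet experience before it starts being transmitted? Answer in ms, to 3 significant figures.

0.344 ms

Each queued packet: L/R = 72000/2300000000 = 0.0313043 ms.
11 queued → 0.344348 ms.
Queuing delay = 0.344 ms.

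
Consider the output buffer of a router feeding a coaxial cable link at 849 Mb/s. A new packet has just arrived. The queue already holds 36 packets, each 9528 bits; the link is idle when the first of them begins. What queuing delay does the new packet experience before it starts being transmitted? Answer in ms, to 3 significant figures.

Each queued packet: L/R = 9528/849000000 = 0.0112226 ms.
36 queued → 0.404014 ms.
Queuing delay = 0.404 ms.

0.404 ms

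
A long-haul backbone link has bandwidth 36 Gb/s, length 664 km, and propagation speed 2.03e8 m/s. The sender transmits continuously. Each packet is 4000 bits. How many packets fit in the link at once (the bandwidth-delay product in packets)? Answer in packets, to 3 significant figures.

Propagation delay = 664000 / 2.03e+08 = 0.00327094 s.
BDP = R × t_prop = 36000000000 × 0.00327094 = 117754000 bits.
In packets of 4000 bits: 29400 packets.

29400 packets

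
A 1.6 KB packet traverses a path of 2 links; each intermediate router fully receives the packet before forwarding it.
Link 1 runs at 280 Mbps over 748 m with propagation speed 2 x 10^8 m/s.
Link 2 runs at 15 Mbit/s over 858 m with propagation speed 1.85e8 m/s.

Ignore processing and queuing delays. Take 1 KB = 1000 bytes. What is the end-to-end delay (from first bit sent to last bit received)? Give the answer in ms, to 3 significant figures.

L = 12800 bits.
Transmission delays (L/R per hop): 0.0457143, 0.853333 ms; sum = 0.899048 ms.
Propagation delays (d/s per hop): 0.00374, 0.00463784 ms; sum = 0.00837784 ms.
End-to-end = 0.907 ms.

0.907 ms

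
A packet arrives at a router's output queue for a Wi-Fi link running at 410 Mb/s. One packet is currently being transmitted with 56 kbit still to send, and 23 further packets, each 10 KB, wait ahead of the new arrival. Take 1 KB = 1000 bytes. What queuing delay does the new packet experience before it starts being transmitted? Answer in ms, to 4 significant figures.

4.624 ms

Each queued packet: L/R = 80000/410000000 = 0.195122 ms.
23 queued → 4.4878 ms.
Plus remaining 56000 bits of current packet: 0.136585 ms.
Queuing delay = 4.624 ms.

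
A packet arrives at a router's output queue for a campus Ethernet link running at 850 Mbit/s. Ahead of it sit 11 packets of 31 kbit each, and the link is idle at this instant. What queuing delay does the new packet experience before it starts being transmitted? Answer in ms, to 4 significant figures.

0.4012 ms

Each queued packet: L/R = 31000/850000000 = 0.0364706 ms.
11 queued → 0.401176 ms.
Queuing delay = 0.4012 ms.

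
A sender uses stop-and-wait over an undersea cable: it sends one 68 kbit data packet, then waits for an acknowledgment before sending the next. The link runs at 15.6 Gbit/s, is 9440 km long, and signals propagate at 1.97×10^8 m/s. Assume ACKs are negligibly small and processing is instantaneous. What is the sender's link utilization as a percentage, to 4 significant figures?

t_tx = L/R = 68000/15600000000 = 4.35897e-06 s.
t_prop = 9440000/197000000 = 0.0479188 s; RTT = 0.0958376 s.
Cycle = t_tx + RTT = 0.0958419 s.
Utilization = t_tx / cycle = 4.35897e-06/0.0958419 = 0.004548 %.

0.004548 %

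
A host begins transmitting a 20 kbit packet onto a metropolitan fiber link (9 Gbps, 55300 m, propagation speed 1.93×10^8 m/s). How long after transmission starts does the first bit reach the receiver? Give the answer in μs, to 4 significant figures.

286.5 μs

First bit experiences only propagation delay: d/s = 55300/193000000 = 286.5 μs.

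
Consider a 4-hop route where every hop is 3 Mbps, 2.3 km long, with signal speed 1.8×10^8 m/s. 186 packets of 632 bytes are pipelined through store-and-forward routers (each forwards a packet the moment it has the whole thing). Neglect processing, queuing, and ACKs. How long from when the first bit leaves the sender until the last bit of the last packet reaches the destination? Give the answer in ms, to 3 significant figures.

Per-hop transmission t_tx = L/R = 5056/3000000 = 1.68533 ms.
Per-hop propagation t_prop = 2300/180000000 = 0.0127778 ms.
Pipeline fill: first packet needs 4·t_tx to clear all hops; remaining 185 packets each add one t_tx.
Total = (4+186-1)·t_tx + 4·t_prop = 189·1.68533 + 4·0.0127778 = 319 ms.

319 ms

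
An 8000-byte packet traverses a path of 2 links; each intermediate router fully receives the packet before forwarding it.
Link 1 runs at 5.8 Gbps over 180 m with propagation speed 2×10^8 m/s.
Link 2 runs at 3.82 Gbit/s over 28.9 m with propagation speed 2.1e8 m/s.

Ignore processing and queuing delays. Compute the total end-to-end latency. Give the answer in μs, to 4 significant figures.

28.83 μs

L = 8000 × 8 = 64000 bits.
Transmission delays (L/R per hop): 11.0345, 16.7539 μs; sum = 27.7884 μs.
Propagation delays (d/s per hop): 0.9, 0.137619 μs; sum = 1.03762 μs.
End-to-end = 28.83 μs.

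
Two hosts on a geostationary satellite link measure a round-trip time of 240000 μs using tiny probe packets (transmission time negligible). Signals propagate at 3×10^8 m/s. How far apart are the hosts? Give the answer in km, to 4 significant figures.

One-way propagation = RTT/2 = 120000 μs.
d = s × t = 300000000 × 0.12 = 36000 km.

36000 km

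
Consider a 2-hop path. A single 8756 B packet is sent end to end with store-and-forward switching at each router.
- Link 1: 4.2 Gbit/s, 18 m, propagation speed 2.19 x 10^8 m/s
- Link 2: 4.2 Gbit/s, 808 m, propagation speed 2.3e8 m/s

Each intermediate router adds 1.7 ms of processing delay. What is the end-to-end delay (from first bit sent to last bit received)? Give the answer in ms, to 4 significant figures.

1.737 ms

L = 8756 × 8 = 70048 bits.
Transmission delay per hop = L/R = 70048/4200000000 = 0.0166781 ms; 2 hops → 0.0333562 ms.
Propagation delays (d/s per hop): 8.21918e-05, 0.00351304 ms; sum = 0.00359524 ms.
Processing at 1 router(s): 1 × 1.7 ms = 1.7 ms.
End-to-end = 1.737 ms.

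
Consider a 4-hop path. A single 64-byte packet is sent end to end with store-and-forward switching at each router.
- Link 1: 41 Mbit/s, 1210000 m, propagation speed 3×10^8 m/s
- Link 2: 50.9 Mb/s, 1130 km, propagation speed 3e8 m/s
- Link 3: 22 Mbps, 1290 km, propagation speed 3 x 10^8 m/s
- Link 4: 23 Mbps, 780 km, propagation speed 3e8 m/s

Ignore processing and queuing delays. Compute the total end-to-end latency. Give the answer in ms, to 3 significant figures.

14.8 ms

L = 64 × 8 = 512 bits.
Transmission delays (L/R per hop): 0.0124878, 0.0100589, 0.0232727, 0.0222609 ms; sum = 0.0680803 ms.
Propagation delays (d/s per hop): 4.03333, 3.76667, 4.3, 2.6 ms; sum = 14.7 ms.
End-to-end = 14.8 ms.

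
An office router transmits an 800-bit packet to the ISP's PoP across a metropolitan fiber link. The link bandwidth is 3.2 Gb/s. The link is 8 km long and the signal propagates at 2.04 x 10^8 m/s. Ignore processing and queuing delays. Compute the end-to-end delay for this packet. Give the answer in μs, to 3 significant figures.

Transmission delay = L/R = 800 / 3200000000 = 0.25 μs.
Propagation delay = d/s = 8000 m / 204000000 m/s = 39.2157 μs.
Total = 39.5 μs.

39.5 μs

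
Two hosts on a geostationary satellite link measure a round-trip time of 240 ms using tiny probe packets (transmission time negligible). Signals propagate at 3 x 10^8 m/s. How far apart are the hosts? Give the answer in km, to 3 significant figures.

One-way propagation = RTT/2 = 120 ms.
d = s × t = 300000000 × 0.12 = 36000 km.

36000 km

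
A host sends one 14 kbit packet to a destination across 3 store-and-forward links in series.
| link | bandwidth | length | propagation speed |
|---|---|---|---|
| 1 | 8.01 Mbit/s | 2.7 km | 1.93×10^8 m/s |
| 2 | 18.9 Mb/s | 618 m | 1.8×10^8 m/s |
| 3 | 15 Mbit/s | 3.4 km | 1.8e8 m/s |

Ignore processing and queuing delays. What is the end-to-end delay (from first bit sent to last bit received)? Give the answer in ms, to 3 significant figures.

L = 14000 bits.
Transmission delays (L/R per hop): 1.74782, 0.740741, 0.933333 ms; sum = 3.42189 ms.
Propagation delays (d/s per hop): 0.0139896, 0.00343333, 0.0188889 ms; sum = 0.0363119 ms.
End-to-end = 3.46 ms.

3.46 ms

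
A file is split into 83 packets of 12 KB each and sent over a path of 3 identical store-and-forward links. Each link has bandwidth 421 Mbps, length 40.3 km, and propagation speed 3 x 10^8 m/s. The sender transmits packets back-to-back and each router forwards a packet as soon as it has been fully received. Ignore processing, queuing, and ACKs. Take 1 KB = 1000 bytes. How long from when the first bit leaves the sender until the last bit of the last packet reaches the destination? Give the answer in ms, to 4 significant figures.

Per-hop transmission t_tx = L/R = 96000/421000000 = 0.228029 ms.
Per-hop propagation t_prop = 40300/300000000 = 0.134333 ms.
Pipeline fill: first packet needs 3·t_tx to clear all hops; remaining 82 packets each add one t_tx.
Total = (3+83-1)·t_tx + 3·t_prop = 85·0.228029 + 3·0.134333 = 19.79 ms.

19.79 ms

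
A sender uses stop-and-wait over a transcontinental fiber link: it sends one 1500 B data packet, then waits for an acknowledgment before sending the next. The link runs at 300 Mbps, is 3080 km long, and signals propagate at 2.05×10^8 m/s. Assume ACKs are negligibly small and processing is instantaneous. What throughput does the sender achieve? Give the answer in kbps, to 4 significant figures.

398.8 kbps

t_tx = L/R = 12000/300000000 = 4e-05 s.
t_prop = 3080000/2.05e+08 = 0.0150244 s; RTT = 0.0300488 s.
Cycle = t_tx + RTT = 0.0300888 s.
Throughput = L / cycle = 12000 / 0.0300888 = 398.8 kbps.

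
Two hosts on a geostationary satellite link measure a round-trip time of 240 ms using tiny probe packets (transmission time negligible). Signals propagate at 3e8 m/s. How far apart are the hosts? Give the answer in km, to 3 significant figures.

36000 km

One-way propagation = RTT/2 = 120 ms.
d = s × t = 300000000 × 0.12 = 36000 km.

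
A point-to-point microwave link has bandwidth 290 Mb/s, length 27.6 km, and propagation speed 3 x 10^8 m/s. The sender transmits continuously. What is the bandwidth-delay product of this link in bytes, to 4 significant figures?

3335 bytes

Propagation delay = 27600 / 300000000 = 9.2e-05 s.
BDP = R × t_prop = 290000000 × 9.2e-05 = 26680 bits.
In bytes: 26680/8 = 3335 bytes.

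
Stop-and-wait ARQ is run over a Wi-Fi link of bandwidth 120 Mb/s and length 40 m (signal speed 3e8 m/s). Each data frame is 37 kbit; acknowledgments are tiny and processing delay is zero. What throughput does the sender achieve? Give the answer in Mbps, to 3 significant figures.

t_tx = L/R = 37000/120000000 = 0.000308333 s.
t_prop = 40/300000000 = 1.33333e-07 s; RTT = 2.66667e-07 s.
Cycle = t_tx + RTT = 0.0003086 s.
Throughput = L / cycle = 37000 / 0.0003086 = 120 Mbps.

120 Mbps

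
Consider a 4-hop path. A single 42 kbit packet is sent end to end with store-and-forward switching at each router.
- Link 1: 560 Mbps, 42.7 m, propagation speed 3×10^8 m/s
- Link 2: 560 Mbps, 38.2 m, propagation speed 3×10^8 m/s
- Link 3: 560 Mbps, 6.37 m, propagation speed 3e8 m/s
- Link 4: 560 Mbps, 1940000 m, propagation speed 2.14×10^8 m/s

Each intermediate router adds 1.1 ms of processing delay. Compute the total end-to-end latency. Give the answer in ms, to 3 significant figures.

L = 42000 bits.
Transmission delay per hop = L/R = 42000/560000000 = 0.075 ms; 4 hops → 0.3 ms.
Propagation delays (d/s per hop): 0.000142333, 0.000127333, 2.12333e-05, 9.06542 ms; sum = 9.06571 ms.
Processing at 3 router(s): 3 × 1.1 ms = 3.3 ms.
End-to-end = 12.7 ms.

12.7 ms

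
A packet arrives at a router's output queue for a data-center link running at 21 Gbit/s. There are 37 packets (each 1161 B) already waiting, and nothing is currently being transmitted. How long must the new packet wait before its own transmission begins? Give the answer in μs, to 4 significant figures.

16.36 μs

Each queued packet: L/R = 9288/21000000000 = 0.442286 μs.
37 queued → 16.3646 μs.
Queuing delay = 16.36 μs.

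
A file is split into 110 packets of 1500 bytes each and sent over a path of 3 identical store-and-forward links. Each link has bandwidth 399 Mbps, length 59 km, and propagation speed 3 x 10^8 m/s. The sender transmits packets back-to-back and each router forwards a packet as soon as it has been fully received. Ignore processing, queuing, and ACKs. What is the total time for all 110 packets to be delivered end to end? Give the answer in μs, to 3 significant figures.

Per-hop transmission t_tx = L/R = 12000/399000000 = 30.0752 μs.
Per-hop propagation t_prop = 59000/300000000 = 196.667 μs.
Pipeline fill: first packet needs 3·t_tx to clear all hops; remaining 109 packets each add one t_tx.
Total = (3+110-1)·t_tx + 3·t_prop = 112·30.0752 + 3·196.667 = 3960 μs.

3960 μs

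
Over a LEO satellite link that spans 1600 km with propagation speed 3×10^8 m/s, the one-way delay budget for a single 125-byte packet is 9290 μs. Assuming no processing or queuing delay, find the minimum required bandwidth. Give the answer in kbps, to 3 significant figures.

L = 1000 bits.
Propagation delay = 1600000 / 300000000 = 5333.33 μs.
Transmission budget = 9290 − 5333.33 = 3956.67 μs.
R ≥ L / t_tx = 1000 bits / 0.00395667 s = 253 kbps.

253 kbps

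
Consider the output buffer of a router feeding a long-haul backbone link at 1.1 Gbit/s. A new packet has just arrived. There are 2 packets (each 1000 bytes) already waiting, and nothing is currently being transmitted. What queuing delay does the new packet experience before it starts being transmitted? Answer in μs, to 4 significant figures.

14.55 μs

Each queued packet: L/R = 8000/1100000000 = 7.27273 μs.
2 queued → 14.5455 μs.
Queuing delay = 14.55 μs.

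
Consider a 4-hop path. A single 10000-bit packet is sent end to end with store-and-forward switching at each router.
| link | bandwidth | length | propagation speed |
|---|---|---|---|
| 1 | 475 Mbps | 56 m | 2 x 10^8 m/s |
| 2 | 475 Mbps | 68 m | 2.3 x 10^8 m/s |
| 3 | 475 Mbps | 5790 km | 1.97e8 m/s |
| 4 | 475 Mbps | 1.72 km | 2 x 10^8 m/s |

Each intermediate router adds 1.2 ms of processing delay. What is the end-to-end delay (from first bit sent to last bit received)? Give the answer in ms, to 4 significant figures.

33.08 ms

Transmission delay per hop = L/R = 10000/475000000 = 0.0210526 ms; 4 hops → 0.0842105 ms.
Propagation delays (d/s per hop): 0.00028, 0.000295652, 29.3909, 0.0086 ms; sum = 29.4 ms.
Processing at 3 router(s): 3 × 1.2 ms = 3.6 ms.
End-to-end = 33.08 ms.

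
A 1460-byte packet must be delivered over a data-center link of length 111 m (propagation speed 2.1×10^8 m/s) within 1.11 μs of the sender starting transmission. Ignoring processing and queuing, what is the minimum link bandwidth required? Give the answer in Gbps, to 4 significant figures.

20.09 Gbps

L = 11680 bits.
Propagation delay = 111 / 210000000 = 0.528571 μs.
Transmission budget = 1.11 − 0.528571 = 0.581429 μs.
R ≥ L / t_tx = 11680 bits / 5.81429e-07 s = 20.09 Gbps.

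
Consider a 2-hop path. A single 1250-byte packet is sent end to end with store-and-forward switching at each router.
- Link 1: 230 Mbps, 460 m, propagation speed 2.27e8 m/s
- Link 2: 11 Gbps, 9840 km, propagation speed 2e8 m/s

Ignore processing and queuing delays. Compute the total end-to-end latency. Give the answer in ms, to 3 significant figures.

L = 1250 × 8 = 10000 bits.
Transmission delays (L/R per hop): 0.0434783, 0.000909091 ms; sum = 0.0443874 ms.
Propagation delays (d/s per hop): 0.00202643, 49.2 ms; sum = 49.202 ms.
End-to-end = 49.2 ms.

49.2 ms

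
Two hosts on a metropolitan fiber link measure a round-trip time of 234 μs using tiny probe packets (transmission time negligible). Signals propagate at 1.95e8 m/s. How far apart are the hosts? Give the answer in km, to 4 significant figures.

22.82 km

One-way propagation = RTT/2 = 117 μs.
d = s × t = 195000000 × 0.000117 = 22.82 km.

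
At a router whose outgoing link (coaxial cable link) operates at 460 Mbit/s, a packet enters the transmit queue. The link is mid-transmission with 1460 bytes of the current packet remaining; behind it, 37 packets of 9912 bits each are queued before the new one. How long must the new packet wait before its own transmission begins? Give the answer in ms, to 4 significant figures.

Each queued packet: L/R = 9912/460000000 = 0.0215478 ms.
37 queued → 0.79727 ms.
Plus remaining 11680 bits of current packet: 0.0253913 ms.
Queuing delay = 0.8227 ms.

0.8227 ms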